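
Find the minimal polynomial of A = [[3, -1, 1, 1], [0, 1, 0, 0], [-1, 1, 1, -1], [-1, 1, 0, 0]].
The characteristic polynomial factors as (x - 2)(x - 1)^3. The minimal polynomial is ∏(x - λ)^{k_λ} where k_λ is the size of the largest Jordan block at λ.

For λ = 1: rank(A - I) = 2, and the largest Jordan block has size 2 (the smallest k with rank((A - I)^k) = rank((A - I)^(k+1))).
For λ = 2: rank(A - 2I) = 3, and the largest Jordan block has size 1 (the smallest k with rank((A - 2I)^k) = rank((A - 2I)^(k+1))).

So m_A(x) = (x - 2)(x - 1)^2.

m_A(x) = (x - 2)(x - 1)^2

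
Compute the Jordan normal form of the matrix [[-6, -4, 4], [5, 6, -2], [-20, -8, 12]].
J = [[4, 1, 0], [0, 4, 0], [0, 0, 4]]

The characteristic polynomial is det(xI - A) = (x - 4)^3, so the eigenvalues are 4 (algebraic multiplicity 3).

For λ = 4: rank(A - 4I) = 1, rank((A - 4I)^2) = 0. The eigenspace has dimension 3 - 1 = 2, so there are 2 Jordan blocks; the rank sequence gives block sizes [2, 1].

Assembling the blocks gives the Jordan form J above.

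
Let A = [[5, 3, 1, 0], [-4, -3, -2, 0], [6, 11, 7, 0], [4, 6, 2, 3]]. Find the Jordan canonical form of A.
J = [[3, 1, 0, 0], [0, 3, 1, 0], [0, 0, 3, 0], [0, 0, 0, 3]]

The characteristic polynomial is det(xI - A) = (x - 3)^4, so the eigenvalues are 3 (algebraic multiplicity 4).

For λ = 3: rank(A - 3I) = 2, rank((A - 3I)^2) = 1, rank((A - 3I)^3) = 0. The eigenspace has dimension 4 - 2 = 2, so there are 2 Jordan blocks; the rank sequence gives block sizes [3, 1].

Assembling the blocks gives the Jordan form J above.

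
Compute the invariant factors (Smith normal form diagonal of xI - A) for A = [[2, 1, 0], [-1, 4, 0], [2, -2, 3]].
x - 3, (x - 3)^2

The Jordan structure of A has elementary divisors (x - 3)^2, (x - 3). Arranging the block sizes at each eigenvalue in decreasing order and taking row products gives the invariant factors.

Invariant factors (smallest first, each dividing the next): x - 3, (x - 3)^2.

Check: the last factor (x - 3)^2 is the minimal polynomial, and the product (x - 3)^3 is the characteristic polynomial.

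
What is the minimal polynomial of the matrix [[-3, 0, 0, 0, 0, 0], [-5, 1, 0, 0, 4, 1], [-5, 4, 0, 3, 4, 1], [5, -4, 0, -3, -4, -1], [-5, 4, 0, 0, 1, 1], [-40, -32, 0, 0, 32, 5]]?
The characteristic polynomial factors as x(x - 5)^2(x + 3)^3. The minimal polynomial is ∏(x - λ)^{k_λ} where k_λ is the size of the largest Jordan block at λ.

For λ = -3: rank(A + 3I) = 3, and the largest Jordan block has size 1 (the smallest k with rank((A + 3I)^k) = rank((A + 3I)^(k+1))).
For λ = 0: rank(A) = 5, and the largest Jordan block has size 1 (the smallest k with rank(A^k) = rank(A^(k+1))).
For λ = 5: rank(A - 5I) = 5, and the largest Jordan block has size 2 (the smallest k with rank((A - 5I)^k) = rank((A - 5I)^(k+1))).

So m_A(x) = x(x - 5)^2(x + 3).

m_A(x) = x(x - 5)^2(x + 3)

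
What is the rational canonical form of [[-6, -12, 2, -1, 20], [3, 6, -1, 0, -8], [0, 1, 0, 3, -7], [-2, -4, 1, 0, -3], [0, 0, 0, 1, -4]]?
R = [[0, 0, 0, 0, 0], [1, 0, 0, 0, -12], [0, 1, 0, 0, 1], [0, 0, 1, 0, 1], [0, 0, 0, 1, -4]]

The invariant factors of A (the non-unit diagonal entries of the Smith normal form of xI - A over ℚ[x]) are x(x + 4)(x^3 - x + 3), each dividing the next. The characteristic polynomial is their product, x(x + 4)(x^3 - x + 3).

The rational canonical form is the block-diagonal matrix of companion matrices C(f_i):
R = [[0, 0, 0, 0, 0], [1, 0, 0, 0, -12], [0, 1, 0, 0, 1], [0, 0, 1, 0, 1], [0, 0, 0, 1, -4]].

Note the characteristic polynomial does not split into linear factors over ℚ, so A has no Jordan form over ℚ; the rational canonical form exists over any field.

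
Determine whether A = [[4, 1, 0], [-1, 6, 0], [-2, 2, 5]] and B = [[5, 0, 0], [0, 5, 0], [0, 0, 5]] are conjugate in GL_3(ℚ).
Both have characteristic polynomial (x - 5)^3, but the minimal polynomial of A is (x - 5)^2 while the minimal polynomial of B is x - 5. The minimal polynomial is a similarity invariant, so A and B are not similar.

No.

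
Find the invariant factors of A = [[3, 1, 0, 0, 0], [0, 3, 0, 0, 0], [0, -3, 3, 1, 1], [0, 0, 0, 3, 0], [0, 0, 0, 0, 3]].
The Jordan structure of A has elementary divisors (x - 3)^2, (x - 3)^2, (x - 3). Arranging the block sizes at each eigenvalue in decreasing order and taking row products gives the invariant factors.

Invariant factors (smallest first, each dividing the next): x - 3, (x - 3)^2, (x - 3)^2.

Check: the last factor (x - 3)^2 is the minimal polynomial, and the product (x - 3)^5 is the characteristic polynomial.

x - 3, (x - 3)^2, (x - 3)^2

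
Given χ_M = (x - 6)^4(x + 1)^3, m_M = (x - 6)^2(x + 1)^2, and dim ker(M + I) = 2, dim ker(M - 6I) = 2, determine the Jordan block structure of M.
Jordan blocks: (-1, 2), (-1, 1), (6, 2), (6, 2)

λ = -1: algebraic multiplicity 3 (exponent in χ_M), largest block size 2 (exponent in m_M), 2 blocks (geometric multiplicity). These force block sizes [2, 1].
λ = 6: algebraic multiplicity 4 (exponent in χ_M), largest block size 2 (exponent in m_M), 2 blocks (geometric multiplicity). These force block sizes [2, 2].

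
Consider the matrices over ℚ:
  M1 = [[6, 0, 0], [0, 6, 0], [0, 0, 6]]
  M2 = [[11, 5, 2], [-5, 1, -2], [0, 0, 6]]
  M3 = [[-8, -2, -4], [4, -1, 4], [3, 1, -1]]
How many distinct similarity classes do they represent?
3 classes: {M1}, {M2}, {M3}

Characteristic polynomials: χ_{M1} = (x - 6)^3, χ_{M2} = (x - 6)^3, χ_{M3} = (x + 3)^2(x + 4).

{M1}: invariant factors x - 6, x - 6, x - 6.

{M2}: invariant factors x - 6, (x - 6)^2.

{M3}: invariant factors (x + 3)^2(x + 4).

Matrices are similar if and only if their invariant-factor lists agree; the partition into similarity classes is {M1}, {M2}, {M3}.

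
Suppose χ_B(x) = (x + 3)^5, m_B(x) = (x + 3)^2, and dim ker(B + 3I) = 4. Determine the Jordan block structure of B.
Jordan blocks: (-3, 2), (-3, 1), (-3, 1), (-3, 1)

λ = -3: algebraic multiplicity 5 (exponent in χ_B), largest block size 2 (exponent in m_B), 4 blocks (geometric multiplicity). These force block sizes [2, 1, 1, 1].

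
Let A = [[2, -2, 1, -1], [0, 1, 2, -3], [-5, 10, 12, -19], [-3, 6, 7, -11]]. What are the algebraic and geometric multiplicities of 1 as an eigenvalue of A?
The characteristic polynomial is (x - 1)^4, so the factor x - 1 appears with exponent 4: the algebraic multiplicity is 4.

rank(A - I) = 2, so the eigenspace has dimension 4 - 2 = 2: the geometric multiplicity is 2.

Since 2 < 4, A is not diagonalizable.

algebraic multiplicity 4, geometric multiplicity 2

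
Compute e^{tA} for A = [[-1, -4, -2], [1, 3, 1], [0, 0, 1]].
e^{tA} = [[(1 - 2*t)*e^{t}, -4*t*e^{t}, -2*t*e^{t}], [t*e^{t}, (2*t + 1)*e^{t}, t*e^{t}], [0, 0, e^{t}]]

A has Jordan form J = [[1, 1, 0], [0, 1, 0], [0, 0, 1]] with A = PJP^{-1}, so e^{tA} = P e^{tJ} P^{-1}.

For a Jordan block J_k(λ), e^{tJ_k(λ)} = e^{λt} · (I + tN + t^2 N^2/2! + ... + t^{k-1} N^{k-1}/(k-1)!) where N is the nilpotent superdiagonal part.

Assembling the blocks and conjugating back gives the entries of e^{tA} as shown above.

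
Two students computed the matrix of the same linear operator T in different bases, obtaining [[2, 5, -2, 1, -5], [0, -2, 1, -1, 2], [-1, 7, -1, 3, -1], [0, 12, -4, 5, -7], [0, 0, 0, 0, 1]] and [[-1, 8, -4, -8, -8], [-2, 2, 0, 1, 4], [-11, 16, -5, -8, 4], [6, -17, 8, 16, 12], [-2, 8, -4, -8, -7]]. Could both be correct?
Both have characteristic polynomial (x - 1)^5, but the minimal polynomial of A is (x - 1)^3 while the minimal polynomial of B is (x - 1)^2. The minimal polynomial is a similarity invariant, so A and B are not similar.

No.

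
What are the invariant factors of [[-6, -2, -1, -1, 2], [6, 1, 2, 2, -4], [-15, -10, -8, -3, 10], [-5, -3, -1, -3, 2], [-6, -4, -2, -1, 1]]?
The Jordan structure of A has elementary divisors (x + 3)^3, (x + 3)^2. Arranging the block sizes at each eigenvalue in decreasing order and taking row products gives the invariant factors.

Invariant factors (smallest first, each dividing the next): (x + 3)^2, (x + 3)^3.

Check: the last factor (x + 3)^3 is the minimal polynomial, and the product (x + 3)^5 is the characteristic polynomial.

(x + 3)^2, (x + 3)^3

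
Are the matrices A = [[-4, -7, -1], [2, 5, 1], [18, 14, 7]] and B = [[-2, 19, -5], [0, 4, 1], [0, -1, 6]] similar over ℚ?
Two matrices over a field are similar if and only if they have the same invariant factors.

Both A and B have characteristic polynomial (x - 5)^2(x + 2) and minimal polynomial (x - 5)^2(x + 2). Computing further, both have invariant factors (x - 5)^2(x + 2). Hence A and B are similar.

Yes.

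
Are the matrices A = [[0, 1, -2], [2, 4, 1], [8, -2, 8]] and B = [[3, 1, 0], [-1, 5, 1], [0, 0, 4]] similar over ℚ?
Two matrices over a field are similar if and only if they have the same invariant factors.

Both A and B have characteristic polynomial (x - 4)^3 and minimal polynomial (x - 4)^3. Computing further, both have invariant factors (x - 4)^3. Hence A and B are similar.

Yes.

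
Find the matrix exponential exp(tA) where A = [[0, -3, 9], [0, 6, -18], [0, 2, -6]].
e^{tA} = [[1, -3*t, 9*t], [0, 6*t + 1, -18*t], [0, 2*t, 1 - 6*t]]

A has Jordan form J = [[0, 1, 0], [0, 0, 0], [0, 0, 0]] with A = PJP^{-1}, so e^{tA} = P e^{tJ} P^{-1}.

For a Jordan block J_k(λ), e^{tJ_k(λ)} = e^{λt} · (I + tN + t^2 N^2/2! + ... + t^{k-1} N^{k-1}/(k-1)!) where N is the nilpotent superdiagonal part.

Assembling the blocks and conjugating back gives the entries of e^{tA} as shown above.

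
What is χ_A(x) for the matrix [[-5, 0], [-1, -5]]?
xI - A = [[x + 5, 0], [1, x + 5]].

Expanding det(xI - A) along the first row:
det(xI - A) = + (x + 5)·det([[x + 5]]) - (0)·det([[1]]).

Evaluating gives χ_A(x) = x^2 + 10x + 25 = (x + 5)^2.

χ_A(x) = (x + 5)^2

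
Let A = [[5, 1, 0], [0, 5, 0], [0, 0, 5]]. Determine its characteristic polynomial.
xI - A = [[x - 5, -1, 0], [0, x - 5, 0], [0, 0, x - 5]].

Expanding det(xI - A) along the first row:
det(xI - A) = + (x - 5)·det([[x - 5, 0], [0, x - 5]]) - (-1)·det([[0, 0], [0, x - 5]]) + (0)·det([[0, x - 5], [0, 0]]).

Evaluating gives χ_A(x) = x^3 - 15x^2 + 75x - 125 = (x - 5)^3.

χ_A(x) = (x - 5)^3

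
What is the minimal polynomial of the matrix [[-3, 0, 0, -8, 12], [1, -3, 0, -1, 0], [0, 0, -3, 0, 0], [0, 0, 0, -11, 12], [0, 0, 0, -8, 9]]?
m_A(x) = (x - 1)(x + 3)^2

The characteristic polynomial factors as (x - 1)(x + 3)^4. The minimal polynomial is ∏(x - λ)^{k_λ} where k_λ is the size of the largest Jordan block at λ.

For λ = -3: rank(A + 3I) = 2, and the largest Jordan block has size 2 (the smallest k with rank((A + 3I)^k) = rank((A + 3I)^(k+1))).
For λ = 1: rank(A - I) = 4, and the largest Jordan block has size 1 (the smallest k with rank((A - I)^k) = rank((A - I)^(k+1))).

So m_A(x) = (x - 1)(x + 3)^2.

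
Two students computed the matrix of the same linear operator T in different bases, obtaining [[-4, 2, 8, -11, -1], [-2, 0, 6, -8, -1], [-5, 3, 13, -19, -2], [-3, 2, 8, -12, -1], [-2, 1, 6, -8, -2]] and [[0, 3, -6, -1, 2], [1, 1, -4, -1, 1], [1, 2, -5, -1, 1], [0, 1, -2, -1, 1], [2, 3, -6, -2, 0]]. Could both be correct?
Two matrices over a field are similar if and only if they have the same invariant factors.

Both A and B have characteristic polynomial (x + 1)^5 and minimal polynomial (x + 1)^3. Computing further, both have invariant factors x + 1, x + 1, (x + 1)^3. Hence A and B are similar.

Yes.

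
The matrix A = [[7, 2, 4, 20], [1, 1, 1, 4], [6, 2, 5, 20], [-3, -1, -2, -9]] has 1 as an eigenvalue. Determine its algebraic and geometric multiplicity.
The characteristic polynomial is (x - 1)^4, so the factor x - 1 appears with exponent 4: the algebraic multiplicity is 4.

rank(A - I) = 2, so the eigenspace has dimension 4 - 2 = 2: the geometric multiplicity is 2.

Since 2 < 4, A is not diagonalizable.

algebraic multiplicity 4, geometric multiplicity 2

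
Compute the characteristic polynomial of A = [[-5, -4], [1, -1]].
χ_A(x) = (x + 3)^2

xI - A = [[x + 5, 4], [-1, x + 1]].

Expanding det(xI - A) along the first row:
det(xI - A) = + (x + 5)·det([[x + 1]]) - (4)·det([[-1]]).

Evaluating gives χ_A(x) = x^2 + 6x + 9 = (x + 3)^2.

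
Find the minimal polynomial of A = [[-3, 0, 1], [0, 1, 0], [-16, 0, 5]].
The characteristic polynomial factors as (x - 1)^3. The minimal polynomial is ∏(x - λ)^{k_λ} where k_λ is the size of the largest Jordan block at λ.

For λ = 1: rank(A - I) = 1, and the largest Jordan block has size 2 (the smallest k with rank((A - I)^k) = rank((A - I)^(k+1))).

So m_A(x) = (x - 1)^2.

m_A(x) = (x - 1)^2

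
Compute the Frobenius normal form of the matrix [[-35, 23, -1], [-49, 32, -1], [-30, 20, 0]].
R = [[0, 0, 10], [1, 0, 3], [0, 1, -3]]

The invariant factors of A (the non-unit diagonal entries of the Smith normal form of xI - A over ℚ[x]) are (x + 2)(x^2 + x - 5), each dividing the next. The characteristic polynomial is their product, (x + 2)(x^2 + x - 5).

The rational canonical form is the block-diagonal matrix of companion matrices C(f_i):
R = [[0, 0, 10], [1, 0, 3], [0, 1, -3]].

Note the characteristic polynomial does not split into linear factors over ℚ, so A has no Jordan form over ℚ; the rational canonical form exists over any field.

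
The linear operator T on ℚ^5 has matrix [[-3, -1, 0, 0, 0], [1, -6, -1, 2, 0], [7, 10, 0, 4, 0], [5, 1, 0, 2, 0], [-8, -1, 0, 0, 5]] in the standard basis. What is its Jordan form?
The characteristic polynomial is det(xI - A) = (x - 5)(x - 2)(x + 3)^3, so the eigenvalues are -3 (algebraic multiplicity 3), 2 (algebraic multiplicity 1), 5 (algebraic multiplicity 1).

For λ = -3: rank(A + 3I) = 4, rank((A + 3I)^2) = 3, rank((A + 3I)^3) = 2. The eigenspace has dimension 5 - 4 = 1, so there is 1 Jordan block; the rank sequence gives block sizes [3].

For λ = 2: algebraic multiplicity 1 gives one 1×1 block.

For λ = 5: algebraic multiplicity 1 gives one 1×1 block.

Assembling the blocks gives the Jordan form J above.

J = [[-3, 1, 0, 0, 0], [0, -3, 1, 0, 0], [0, 0, -3, 0, 0], [0, 0, 0, 2, 0], [0, 0, 0, 0, 5]]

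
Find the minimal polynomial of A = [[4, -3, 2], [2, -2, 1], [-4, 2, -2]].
The characteristic polynomial factors as x^3. The minimal polynomial is ∏(x - λ)^{k_λ} where k_λ is the size of the largest Jordan block at λ.

For λ = 0: rank(A) = 2, and the largest Jordan block has size 3 (the smallest k with rank(A^k) = rank(A^(k+1))).

So m_A(x) = x^3.

m_A(x) = x^3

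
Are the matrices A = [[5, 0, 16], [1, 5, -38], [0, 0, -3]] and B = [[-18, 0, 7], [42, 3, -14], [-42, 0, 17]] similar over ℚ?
trace(A) = 7 but trace(B) = 2. The trace is a similarity invariant, so A and B are not similar.

No.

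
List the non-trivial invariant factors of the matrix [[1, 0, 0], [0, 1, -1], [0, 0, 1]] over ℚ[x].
The Jordan structure of A has elementary divisors (x - 1)^2, (x - 1). Arranging the block sizes at each eigenvalue in decreasing order and taking row products gives the invariant factors.

Invariant factors (smallest first, each dividing the next): x - 1, (x - 1)^2.

Check: the last factor (x - 1)^2 is the minimal polynomial, and the product (x - 1)^3 is the characteristic polynomial.

x - 1, (x - 1)^2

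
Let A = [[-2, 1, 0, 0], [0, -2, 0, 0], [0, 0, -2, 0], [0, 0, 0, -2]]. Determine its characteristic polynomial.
χ_A(x) = (x + 2)^4

xI - A = [[x + 2, -1, 0, 0], [0, x + 2, 0, 0], [0, 0, x + 2, 0], [0, 0, 0, x + 2]].

Expanding det(xI - A) along the first row:
det(xI - A) = + (x + 2)·det([[x + 2, 0, 0], [0, x + 2, 0], [0, 0, x + 2]]) - (-1)·det([[0, 0, 0], [0, x + 2, 0], [0, 0, x + 2]]) + (0)·det([[0, x + 2, 0], [0, 0, 0], [0, 0, x + 2]]) - (0)·det([[0, x + 2, 0], [0, 0, x + 2], [0, 0, 0]]).

Evaluating gives χ_A(x) = x^4 + 8x^3 + 24x^2 + 32x + 16 = (x + 2)^4.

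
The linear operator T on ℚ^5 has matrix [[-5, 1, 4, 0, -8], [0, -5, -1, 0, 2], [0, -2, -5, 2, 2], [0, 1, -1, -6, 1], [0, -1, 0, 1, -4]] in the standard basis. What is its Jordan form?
The characteristic polynomial is det(xI - A) = (x + 5)^5, so the eigenvalues are -5 (algebraic multiplicity 5).

For λ = -5: rank(A + 5I) = 3, rank((A + 5I)^2) = 1, rank((A + 5I)^3) = 0. The eigenspace has dimension 5 - 3 = 2, so there are 2 Jordan blocks; the rank sequence gives block sizes [3, 2].

Assembling the blocks gives the Jordan form J above.

J = [[-5, 1, 0, 0, 0], [0, -5, 1, 0, 0], [0, 0, -5, 0, 0], [0, 0, 0, -5, 1], [0, 0, 0, 0, -5]]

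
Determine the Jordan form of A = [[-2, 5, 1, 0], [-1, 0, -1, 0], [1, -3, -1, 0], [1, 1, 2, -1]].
The characteristic polynomial is det(xI - A) = (x + 1)^4, so the eigenvalues are -1 (algebraic multiplicity 4).

For λ = -1: rank(A + I) = 2, rank((A + I)^2) = 1, rank((A + I)^3) = 0. The eigenspace has dimension 4 - 2 = 2, so there are 2 Jordan blocks; the rank sequence gives block sizes [3, 1].

Assembling the blocks gives the Jordan form J above.

J = [[-1, 1, 0, 0], [0, -1, 1, 0], [0, 0, -1, 0], [0, 0, 0, -1]]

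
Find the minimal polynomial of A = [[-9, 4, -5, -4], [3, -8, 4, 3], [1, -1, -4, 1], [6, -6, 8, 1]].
m_A(x) = (x + 5)^3

The characteristic polynomial factors as (x + 5)^4. The minimal polynomial is ∏(x - λ)^{k_λ} where k_λ is the size of the largest Jordan block at λ.

For λ = -5: rank(A + 5I) = 2, and the largest Jordan block has size 3 (the smallest k with rank((A + 5I)^k) = rank((A + 5I)^(k+1))).

So m_A(x) = (x + 5)^3.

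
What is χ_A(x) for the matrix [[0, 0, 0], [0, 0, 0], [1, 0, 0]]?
χ_A(x) = x^3

xI - A = [[x, 0, 0], [0, x, 0], [-1, 0, x]].

Expanding det(xI - A) along the first row:
det(xI - A) = + (x)·det([[x, 0], [0, x]]) - (0)·det([[0, 0], [-1, x]]) + (0)·det([[0, x], [-1, 0]]).

Evaluating gives χ_A(x) = x^3.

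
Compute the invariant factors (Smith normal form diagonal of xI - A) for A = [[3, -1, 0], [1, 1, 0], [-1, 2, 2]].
The Jordan structure of A has elementary divisors (x - 2)^3. Arranging the block sizes at each eigenvalue in decreasing order and taking row products gives the invariant factors.

Invariant factors (smallest first, each dividing the next): (x - 2)^3.

Check: the last factor (x - 2)^3 is the minimal polynomial, and the product (x - 2)^3 is the characteristic polynomial.

(x - 2)^3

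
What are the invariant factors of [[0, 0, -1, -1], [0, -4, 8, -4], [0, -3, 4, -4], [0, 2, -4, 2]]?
The Jordan structure of A has elementary divisors x^3, (x - 2). Arranging the block sizes at each eigenvalue in decreasing order and taking row products gives the invariant factors.

Invariant factors (smallest first, each dividing the next): x^3(x - 2).

Check: the last factor x^3(x - 2) is the minimal polynomial, and the product x^3(x - 2) is the characteristic polynomial.

x^3(x - 2)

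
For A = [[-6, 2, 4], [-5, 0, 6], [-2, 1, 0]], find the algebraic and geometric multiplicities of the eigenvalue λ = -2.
The characteristic polynomial is (x + 2)^3, so the factor x + 2 appears with exponent 3: the algebraic multiplicity is 3.

rank(A + 2I) = 2, so the eigenspace has dimension 3 - 2 = 1: the geometric multiplicity is 1.

Since 1 < 3, A is not diagonalizable.

algebraic multiplicity 3, geometric multiplicity 1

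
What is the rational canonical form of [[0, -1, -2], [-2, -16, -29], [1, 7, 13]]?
R = [[0, 0, -1], [1, 0, 5], [0, 1, -3]]

The invariant factors of A (the non-unit diagonal entries of the Smith normal form of xI - A over ℚ[x]) are (x - 1)(x^2 + 4x - 1), each dividing the next. The characteristic polynomial is their product, (x - 1)(x^2 + 4x - 1).

The rational canonical form is the block-diagonal matrix of companion matrices C(f_i):
R = [[0, 0, -1], [1, 0, 5], [0, 1, -3]].

Note the characteristic polynomial does not split into linear factors over ℚ, so A has no Jordan form over ℚ; the rational canonical form exists over any field.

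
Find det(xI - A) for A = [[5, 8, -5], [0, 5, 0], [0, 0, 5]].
χ_A(x) = (x - 5)^3

xI - A = [[x - 5, -8, 5], [0, x - 5, 0], [0, 0, x - 5]].

Expanding det(xI - A) along the first row:
det(xI - A) = + (x - 5)·det([[x - 5, 0], [0, x - 5]]) - (-8)·det([[0, 0], [0, x - 5]]) + (5)·det([[0, x - 5], [0, 0]]).

Evaluating gives χ_A(x) = x^3 - 15x^2 + 75x - 125 = (x - 5)^3.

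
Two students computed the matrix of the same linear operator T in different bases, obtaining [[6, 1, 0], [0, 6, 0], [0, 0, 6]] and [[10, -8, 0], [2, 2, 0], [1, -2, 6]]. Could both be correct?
Two matrices over a field are similar if and only if they have the same invariant factors.

Both A and B have characteristic polynomial (x - 6)^3 and minimal polynomial (x - 6)^2. Computing further, both have invariant factors x - 6, (x - 6)^2. Hence A and B are similar.

Yes.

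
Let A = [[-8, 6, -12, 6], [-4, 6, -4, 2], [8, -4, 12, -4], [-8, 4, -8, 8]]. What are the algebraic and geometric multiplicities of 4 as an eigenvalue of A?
The characteristic polynomial is (x - 6)(x - 4)^3, so the factor x - 4 appears with exponent 3: the algebraic multiplicity is 3.

rank(A - 4I) = 1, so the eigenspace has dimension 4 - 1 = 3: the geometric multiplicity is 3.

algebraic multiplicity 3, geometric multiplicity 3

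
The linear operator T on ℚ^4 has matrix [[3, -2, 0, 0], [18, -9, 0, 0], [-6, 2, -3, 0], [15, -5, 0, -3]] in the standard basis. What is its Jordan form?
J = [[-3, 1, 0, 0], [0, -3, 0, 0], [0, 0, -3, 0], [0, 0, 0, -3]]

The characteristic polynomial is det(xI - A) = (x + 3)^4, so the eigenvalues are -3 (algebraic multiplicity 4).

For λ = -3: rank(A + 3I) = 1, rank((A + 3I)^2) = 0. The eigenspace has dimension 4 - 1 = 3, so there are 3 Jordan blocks; the rank sequence gives block sizes [2, 1, 1].

Assembling the blocks gives the Jordan form J above.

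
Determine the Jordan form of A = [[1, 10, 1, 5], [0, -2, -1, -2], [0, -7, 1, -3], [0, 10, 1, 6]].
The characteristic polynomial is det(xI - A) = (x - 2)^2(x - 1)^2, so the eigenvalues are 1 (algebraic multiplicity 2), 2 (algebraic multiplicity 2).

For λ = 1: rank(A - I) = 2. The eigenspace has dimension 4 - 2 = 2, so there are 2 Jordan blocks; the rank sequence gives block sizes [1, 1].

For λ = 2: rank(A - 2I) = 3, rank((A - 2I)^2) = 2. The eigenspace has dimension 4 - 3 = 1, so there is 1 Jordan block; the rank sequence gives block sizes [2].

Assembling the blocks gives the Jordan form J above.

J = [[1, 0, 0, 0], [0, 1, 0, 0], [0, 0, 2, 1], [0, 0, 0, 2]]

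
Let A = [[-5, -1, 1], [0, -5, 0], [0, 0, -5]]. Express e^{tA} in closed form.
e^{tA} = [[e^{-5*t}, -t*e^{-5*t}, t*e^{-5*t}], [0, e^{-5*t}, 0], [0, 0, e^{-5*t}]]

A has Jordan form J = [[-5, 1, 0], [0, -5, 0], [0, 0, -5]] with A = PJP^{-1}, so e^{tA} = P e^{tJ} P^{-1}.

For a Jordan block J_k(λ), e^{tJ_k(λ)} = e^{λt} · (I + tN + t^2 N^2/2! + ... + t^{k-1} N^{k-1}/(k-1)!) where N is the nilpotent superdiagonal part.

Assembling the blocks and conjugating back gives the entries of e^{tA} as shown above.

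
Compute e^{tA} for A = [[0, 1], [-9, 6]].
e^{tA} = [[(1 - 3*t)*e^{3*t}, t*e^{3*t}], [-9*t*e^{3*t}, (3*t + 1)*e^{3*t}]]

A has Jordan form J = [[3, 1], [0, 3]] with A = PJP^{-1}, so e^{tA} = P e^{tJ} P^{-1}.

For a Jordan block J_k(λ), e^{tJ_k(λ)} = e^{λt} · (I + tN + t^2 N^2/2! + ... + t^{k-1} N^{k-1}/(k-1)!) where N is the nilpotent superdiagonal part.

Assembling the blocks and conjugating back gives the entries of e^{tA} as shown above.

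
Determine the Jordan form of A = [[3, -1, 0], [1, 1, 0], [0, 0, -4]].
The characteristic polynomial is det(xI - A) = (x - 2)^2(x + 4), so the eigenvalues are -4 (algebraic multiplicity 1), 2 (algebraic multiplicity 2).

For λ = -4: algebraic multiplicity 1 gives one 1×1 block.

For λ = 2: rank(A - 2I) = 2, rank((A - 2I)^2) = 1. The eigenspace has dimension 3 - 2 = 1, so there is 1 Jordan block; the rank sequence gives block sizes [2].

Assembling the blocks gives the Jordan form J above.

J = [[-4, 0, 0], [0, 2, 1], [0, 0, 2]]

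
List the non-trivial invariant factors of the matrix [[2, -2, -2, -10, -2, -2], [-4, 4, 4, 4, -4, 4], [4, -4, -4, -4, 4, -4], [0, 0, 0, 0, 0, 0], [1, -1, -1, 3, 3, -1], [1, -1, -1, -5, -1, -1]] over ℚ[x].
x, x, x, x(x - 2)^2

The Jordan structure of A has elementary divisors x, x, x, x, (x - 2)^2. Arranging the block sizes at each eigenvalue in decreasing order and taking row products gives the invariant factors.

Invariant factors (smallest first, each dividing the next): x, x, x, x(x - 2)^2.

Check: the last factor x(x - 2)^2 is the minimal polynomial, and the product x^4(x - 2)^2 is the characteristic polynomial.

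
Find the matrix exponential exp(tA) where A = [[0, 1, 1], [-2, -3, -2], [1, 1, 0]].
A has Jordan form J = [[-1, 1, 0], [0, -1, 0], [0, 0, -1]] with A = PJP^{-1}, so e^{tA} = P e^{tJ} P^{-1}.

For a Jordan block J_k(λ), e^{tJ_k(λ)} = e^{λt} · (I + tN + t^2 N^2/2! + ... + t^{k-1} N^{k-1}/(k-1)!) where N is the nilpotent superdiagonal part.

Assembling the blocks and conjugating back gives the entries of e^{tA} as shown above.

e^{tA} = [[(t + 1)*e^{-t}, t*e^{-t}, t*e^{-t}], [-2*t*e^{-t}, (1 - 2*t)*e^{-t}, -2*t*e^{-t}], [t*e^{-t}, t*e^{-t}, (t + 1)*e^{-t}]]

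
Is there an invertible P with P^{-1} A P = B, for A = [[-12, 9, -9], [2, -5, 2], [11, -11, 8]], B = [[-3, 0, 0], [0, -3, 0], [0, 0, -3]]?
No.

Both have characteristic polynomial (x + 3)^3, but the minimal polynomial of A is (x + 3)^2 while the minimal polynomial of B is x + 3. The minimal polynomial is a similarity invariant, so A and B are not similar.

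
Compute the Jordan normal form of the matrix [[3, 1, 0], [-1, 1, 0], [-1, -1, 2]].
The characteristic polynomial is det(xI - A) = (x - 2)^3, so the eigenvalues are 2 (algebraic multiplicity 3).

For λ = 2: rank(A - 2I) = 1, rank((A - 2I)^2) = 0. The eigenspace has dimension 3 - 1 = 2, so there are 2 Jordan blocks; the rank sequence gives block sizes [2, 1].

Assembling the blocks gives the Jordan form J above.

J = [[2, 1, 0], [0, 2, 0], [0, 0, 2]]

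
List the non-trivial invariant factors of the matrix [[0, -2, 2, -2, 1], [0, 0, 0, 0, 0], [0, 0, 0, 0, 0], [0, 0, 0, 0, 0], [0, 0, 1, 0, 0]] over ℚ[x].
x, x, x^3

The Jordan structure of A has elementary divisors x^3, x, x. Arranging the block sizes at each eigenvalue in decreasing order and taking row products gives the invariant factors.

Invariant factors (smallest first, each dividing the next): x, x, x^3.

Check: the last factor x^3 is the minimal polynomial, and the product x^5 is the characteristic polynomial.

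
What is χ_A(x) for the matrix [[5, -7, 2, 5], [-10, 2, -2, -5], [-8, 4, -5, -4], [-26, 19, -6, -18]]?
χ_A(x) = (x + 3)^2(x + 5)^2

xI - A = [[x - 5, 7, -2, -5], [10, x - 2, 2, 5], [8, -4, x + 5, 4], [26, -19, 6, x + 18]].

Expanding det(xI - A) along the first row:
det(xI - A) = + (x - 5)·det([[x - 2, 2, 5], [-4, x + 5, 4], [-19, 6, x + 18]]) - (7)·det([[10, 2, 5], [8, x + 5, 4], [26, 6, x + 18]]) + (-2)·det([[10, x - 2, 5], [8, -4, 4], [26, -19, x + 18]]) - (-5)·det([[10, x - 2, 2], [8, -4, x + 5], [26, -19, 6]]).

Evaluating gives χ_A(x) = x^4 + 16x^3 + 94x^2 + 240x + 225 = (x + 3)^2(x + 5)^2.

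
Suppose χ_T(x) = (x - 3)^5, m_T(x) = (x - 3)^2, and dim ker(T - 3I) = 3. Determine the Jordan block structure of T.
Jordan blocks: (3, 2), (3, 2), (3, 1)

λ = 3: algebraic multiplicity 5 (exponent in χ_T), largest block size 2 (exponent in m_T), 3 blocks (geometric multiplicity). These force block sizes [2, 2, 1].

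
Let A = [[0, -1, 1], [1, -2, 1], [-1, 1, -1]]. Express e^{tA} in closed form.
A has Jordan form J = [[-1, 1, 0], [0, -1, 1], [0, 0, -1]] with A = PJP^{-1}, so e^{tA} = P e^{tJ} P^{-1}.

For a Jordan block J_k(λ), e^{tJ_k(λ)} = e^{λt} · (I + tN + t^2 N^2/2! + ... + t^{k-1} N^{k-1}/(k-1)!) where N is the nilpotent superdiagonal part.

Assembling the blocks and conjugating back gives the entries of e^{tA} as shown above.

e^{tA} = [[(-t^2/2 + t + 1)*e^{-t}, t*(t - 2)*e^{-t}/2, t*e^{-t}], [t*(2 - t)*e^{-t}/2, (t^2/2 - t + 1)*e^{-t}, t*e^{-t}], [-t*e^{-t}, t*e^{-t}, e^{-t}]]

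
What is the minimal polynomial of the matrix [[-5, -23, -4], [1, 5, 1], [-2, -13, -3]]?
The characteristic polynomial factors as (x + 1)^3. The minimal polynomial is ∏(x - λ)^{k_λ} where k_λ is the size of the largest Jordan block at λ.

For λ = -1: rank(A + I) = 2, and the largest Jordan block has size 3 (the smallest k with rank((A + I)^k) = rank((A + I)^(k+1))).

So m_A(x) = (x + 1)^3.

m_A(x) = (x + 1)^3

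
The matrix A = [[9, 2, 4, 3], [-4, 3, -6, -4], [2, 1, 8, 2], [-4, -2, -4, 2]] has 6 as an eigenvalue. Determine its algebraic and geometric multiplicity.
algebraic multiplicity 2, geometric multiplicity 2

The characteristic polynomial is (x - 6)^2(x - 5)^2, so the factor x - 6 appears with exponent 2: the algebraic multiplicity is 2.

rank(A - 6I) = 2, so the eigenspace has dimension 4 - 2 = 2: the geometric multiplicity is 2.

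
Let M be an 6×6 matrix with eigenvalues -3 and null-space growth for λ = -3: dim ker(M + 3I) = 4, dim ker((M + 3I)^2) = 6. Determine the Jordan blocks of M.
Jordan blocks: (-3, 2), (-3, 2), (-3, 1), (-3, 1)

λ = -3: successive nullity increments [4, 2] count blocks of size ≥ k; block sizes are [2, 2, 1, 1].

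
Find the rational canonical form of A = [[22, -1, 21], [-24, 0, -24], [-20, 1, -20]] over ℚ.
The invariant factors of A (the non-unit diagonal entries of the Smith normal form of xI - A over ℚ[x]) are (x - 6)(x + 2)^2, each dividing the next. The characteristic polynomial is their product, (x - 6)(x + 2)^2.

The rational canonical form is the block-diagonal matrix of companion matrices C(f_i):
R = [[0, 0, 24], [1, 0, 20], [0, 1, 2]].

R = [[0, 0, 24], [1, 0, 20], [0, 1, 2]]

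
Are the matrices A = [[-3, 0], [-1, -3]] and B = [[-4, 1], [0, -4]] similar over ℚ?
No.

trace(A) = -6 but trace(B) = -8. The trace is a similarity invariant, so A and B are not similar.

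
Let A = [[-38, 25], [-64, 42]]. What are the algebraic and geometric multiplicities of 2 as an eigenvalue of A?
algebraic multiplicity 2, geometric multiplicity 1

The characteristic polynomial is (x - 2)^2, so the factor x - 2 appears with exponent 2: the algebraic multiplicity is 2.

rank(A - 2I) = 1, so the eigenspace has dimension 2 - 1 = 1: the geometric multiplicity is 1.

Since 1 < 2, A is not diagonalizable.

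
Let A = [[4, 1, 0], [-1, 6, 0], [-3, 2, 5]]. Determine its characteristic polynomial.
χ_A(x) = (x - 5)^3

xI - A = [[x - 4, -1, 0], [1, x - 6, 0], [3, -2, x - 5]].

Expanding det(xI - A) along the first row:
det(xI - A) = + (x - 4)·det([[x - 6, 0], [-2, x - 5]]) - (-1)·det([[1, 0], [3, x - 5]]) + (0)·det([[1, x - 6], [3, -2]]).

Evaluating gives χ_A(x) = x^3 - 15x^2 + 75x - 125 = (x - 5)^3.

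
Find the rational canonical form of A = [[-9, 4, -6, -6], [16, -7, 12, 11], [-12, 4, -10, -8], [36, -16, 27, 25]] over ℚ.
The invariant factors of A (the non-unit diagonal entries of the Smith normal form of xI - A over ℚ[x]) are x + 1, (x - 2)(x + 1)^2, each dividing the next. The characteristic polynomial is their product, (x - 2)(x + 1)^3.

The rational canonical form is the block-diagonal matrix of companion matrices C(f_i):
R = [[-1, 0, 0, 0], [0, 0, 0, 2], [0, 1, 0, 3], [0, 0, 1, 0]].

R = [[-1, 0, 0, 0], [0, 0, 0, 2], [0, 1, 0, 3], [0, 0, 1, 0]]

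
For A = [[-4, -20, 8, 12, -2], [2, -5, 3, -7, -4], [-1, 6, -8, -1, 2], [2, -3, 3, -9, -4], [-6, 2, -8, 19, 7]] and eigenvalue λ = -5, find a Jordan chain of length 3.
v_1 = [[-2, 2, 1, 2, -4]]^T, v_2 = [[-2, 1, 1, 1, -2]]^T, v_3 = [[2, 0, 0, 0, 1]]^T

We seek v_1 ∈ ker((A + 5I)^3) \ ker((A + 5I)^2), then set v_{i+1} = (A + 5I) v_i.

One such chain is v_1 = [[-2, 2, 1, 2, -4]]^T, v_2 = [[-2, 1, 1, 1, -2]]^T, v_3 = [[2, 0, 0, 0, 1]]^T. Check: (A + 5I) v_3 = [[0, 0, 0, 0, 0]]^T = 0.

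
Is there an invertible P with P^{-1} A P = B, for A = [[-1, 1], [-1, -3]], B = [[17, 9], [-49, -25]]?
trace(A) = -4 but trace(B) = -8. The trace is a similarity invariant, so A and B are not similar.

No.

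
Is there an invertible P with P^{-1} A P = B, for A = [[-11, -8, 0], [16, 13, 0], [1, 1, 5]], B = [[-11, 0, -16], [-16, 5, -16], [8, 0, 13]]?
Both have characteristic polynomial (x - 5)^2(x + 3), but the minimal polynomial of A is (x - 5)^2(x + 3) while the minimal polynomial of B is (x - 5)(x + 3). The minimal polynomial is a similarity invariant, so A and B are not similar.

No.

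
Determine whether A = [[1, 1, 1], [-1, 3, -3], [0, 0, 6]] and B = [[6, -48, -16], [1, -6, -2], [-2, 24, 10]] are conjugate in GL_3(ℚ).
Two matrices over a field are similar if and only if they have the same invariant factors.

Both A and B have characteristic polynomial (x - 6)(x - 2)^2 and minimal polynomial (x - 6)(x - 2)^2. Computing further, both have invariant factors (x - 6)(x - 2)^2. Hence A and B are similar.

Yes.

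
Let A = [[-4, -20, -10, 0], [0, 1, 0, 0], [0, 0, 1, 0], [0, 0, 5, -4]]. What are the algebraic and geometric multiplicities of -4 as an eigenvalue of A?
The characteristic polynomial is (x - 1)^2(x + 4)^2, so the factor x + 4 appears with exponent 2: the algebraic multiplicity is 2.

rank(A + 4I) = 2, so the eigenspace has dimension 4 - 2 = 2: the geometric multiplicity is 2.

algebraic multiplicity 2, geometric multiplicity 2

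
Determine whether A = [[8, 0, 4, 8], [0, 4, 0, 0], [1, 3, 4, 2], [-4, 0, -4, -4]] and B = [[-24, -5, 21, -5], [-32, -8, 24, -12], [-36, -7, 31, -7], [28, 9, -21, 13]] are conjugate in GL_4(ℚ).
Yes.

Two matrices over a field are similar if and only if they have the same invariant factors.

Both A and B have characteristic polynomial (x - 4)^2(x - 2)^2 and minimal polynomial (x - 4)(x - 2)^2. Computing further, both have invariant factors x - 4, (x - 4)(x - 2)^2. Hence A and B are similar.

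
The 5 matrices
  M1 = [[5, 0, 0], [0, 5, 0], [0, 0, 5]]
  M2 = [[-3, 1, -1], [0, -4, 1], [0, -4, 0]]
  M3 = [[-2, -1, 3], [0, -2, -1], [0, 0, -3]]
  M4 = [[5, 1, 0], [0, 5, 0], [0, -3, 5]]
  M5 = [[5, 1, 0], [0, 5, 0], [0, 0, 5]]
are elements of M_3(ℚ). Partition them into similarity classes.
3 classes: {M1}, {M2, M3}, {M4, M5}

Characteristic polynomials: χ_{M1} = (x - 5)^3, χ_{M2} = (x + 2)^2(x + 3), χ_{M3} = (x + 2)^2(x + 3), χ_{M4} = (x - 5)^3, χ_{M5} = (x - 5)^3.

{M1}: invariant factors x - 5, x - 5, x - 5.

{M2, M3}: invariant factors (x + 2)^2(x + 3).

{M4, M5}: invariant factors x - 5, (x - 5)^2.

Matrices are similar if and only if their invariant-factor lists agree; the partition into similarity classes is {M1}, {M2, M3}, {M4, M5}.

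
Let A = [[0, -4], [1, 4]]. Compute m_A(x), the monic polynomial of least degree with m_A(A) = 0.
The characteristic polynomial factors as (x - 2)^2. The minimal polynomial is ∏(x - λ)^{k_λ} where k_λ is the size of the largest Jordan block at λ.

For λ = 2: rank(A - 2I) = 1, and the largest Jordan block has size 2 (the smallest k with rank((A - 2I)^k) = rank((A - 2I)^(k+1))).

So m_A(x) = (x - 2)^2.

m_A(x) = (x - 2)^2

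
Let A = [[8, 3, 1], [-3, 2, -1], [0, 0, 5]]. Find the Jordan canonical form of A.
The characteristic polynomial is det(xI - A) = (x - 5)^3, so the eigenvalues are 5 (algebraic multiplicity 3).

For λ = 5: rank(A - 5I) = 1, rank((A - 5I)^2) = 0. The eigenspace has dimension 3 - 1 = 2, so there are 2 Jordan blocks; the rank sequence gives block sizes [2, 1].

Assembling the blocks gives the Jordan form J above.

J = [[5, 1, 0], [0, 5, 0], [0, 0, 5]]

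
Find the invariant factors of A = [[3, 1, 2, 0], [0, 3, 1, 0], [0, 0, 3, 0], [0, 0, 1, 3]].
The Jordan structure of A has elementary divisors (x - 3)^3, (x - 3). Arranging the block sizes at each eigenvalue in decreasing order and taking row products gives the invariant factors.

Invariant factors (smallest first, each dividing the next): x - 3, (x - 3)^3.

Check: the last factor (x - 3)^3 is the minimal polynomial, and the product (x - 3)^4 is the characteristic polynomial.

x - 3, (x - 3)^3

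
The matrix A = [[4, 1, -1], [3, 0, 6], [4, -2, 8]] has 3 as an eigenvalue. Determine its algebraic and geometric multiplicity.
algebraic multiplicity 2, geometric multiplicity 1

The characteristic polynomial is (x - 6)(x - 3)^2, so the factor x - 3 appears with exponent 2: the algebraic multiplicity is 2.

rank(A - 3I) = 2, so the eigenspace has dimension 3 - 2 = 1: the geometric multiplicity is 1.

Since 1 < 2, A is not diagonalizable.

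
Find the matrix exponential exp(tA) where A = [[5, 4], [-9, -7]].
e^{tA} = [[(6*t + 1)*e^{-t}, 4*t*e^{-t}], [-9*t*e^{-t}, (1 - 6*t)*e^{-t}]]

A has Jordan form J = [[-1, 1], [0, -1]] with A = PJP^{-1}, so e^{tA} = P e^{tJ} P^{-1}.

For a Jordan block J_k(λ), e^{tJ_k(λ)} = e^{λt} · (I + tN + t^2 N^2/2! + ... + t^{k-1} N^{k-1}/(k-1)!) where N is the nilpotent superdiagonal part.

Assembling the blocks and conjugating back gives the entries of e^{tA} as shown above.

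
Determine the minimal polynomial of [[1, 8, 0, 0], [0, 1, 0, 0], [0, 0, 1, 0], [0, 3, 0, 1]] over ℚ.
The characteristic polynomial factors as (x - 1)^4. The minimal polynomial is ∏(x - λ)^{k_λ} where k_λ is the size of the largest Jordan block at λ.

For λ = 1: rank(A - I) = 1, and the largest Jordan block has size 2 (the smallest k with rank((A - I)^k) = rank((A - I)^(k+1))).

So m_A(x) = (x - 1)^2.

m_A(x) = (x - 1)^2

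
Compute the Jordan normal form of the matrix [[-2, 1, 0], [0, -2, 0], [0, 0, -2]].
The characteristic polynomial is det(xI - A) = (x + 2)^3, so the eigenvalues are -2 (algebraic multiplicity 3).

For λ = -2: rank(A + 2I) = 1, rank((A + 2I)^2) = 0. The eigenspace has dimension 3 - 1 = 2, so there are 2 Jordan blocks; the rank sequence gives block sizes [2, 1].

Assembling the blocks gives the Jordan form J above.

J = [[-2, 1, 0], [0, -2, 0], [0, 0, -2]]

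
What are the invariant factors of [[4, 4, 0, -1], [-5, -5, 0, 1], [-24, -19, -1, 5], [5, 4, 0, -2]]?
The Jordan structure of A has elementary divisors (x + 1)^2, (x + 1)^2. Arranging the block sizes at each eigenvalue in decreasing order and taking row products gives the invariant factors.

Invariant factors (smallest first, each dividing the next): (x + 1)^2, (x + 1)^2.

Check: the last factor (x + 1)^2 is the minimal polynomial, and the product (x + 1)^4 is the characteristic polynomial.

(x + 1)^2, (x + 1)^2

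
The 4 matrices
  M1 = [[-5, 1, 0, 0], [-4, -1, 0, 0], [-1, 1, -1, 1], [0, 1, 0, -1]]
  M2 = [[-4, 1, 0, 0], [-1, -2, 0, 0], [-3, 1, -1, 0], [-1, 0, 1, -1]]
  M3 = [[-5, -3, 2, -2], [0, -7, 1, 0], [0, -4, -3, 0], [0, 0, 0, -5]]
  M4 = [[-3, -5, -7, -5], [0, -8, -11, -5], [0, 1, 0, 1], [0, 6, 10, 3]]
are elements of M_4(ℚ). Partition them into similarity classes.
Characteristic polynomials: χ_{M1} = (x + 1)^2(x + 3)^2, χ_{M2} = (x + 1)^2(x + 3)^2, χ_{M3} = (x + 5)^4, χ_{M4} = (x + 1)^2(x + 3)^2.

{M1, M2}: invariant factors (x + 1)^2(x + 3)^2.

{M3}: invariant factors x + 5, (x + 5)^3.

{M4}: invariant factors x + 3, (x + 1)^2(x + 3).

Matrices are similar if and only if their invariant-factor lists agree; the partition into similarity classes is {M1, M2}, {M3}, {M4}.

3 classes: {M1, M2}, {M3}, {M4}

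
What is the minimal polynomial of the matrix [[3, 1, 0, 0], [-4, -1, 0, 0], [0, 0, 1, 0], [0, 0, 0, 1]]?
m_A(x) = (x - 1)^2

The characteristic polynomial factors as (x - 1)^4. The minimal polynomial is ∏(x - λ)^{k_λ} where k_λ is the size of the largest Jordan block at λ.

For λ = 1: rank(A - I) = 1, and the largest Jordan block has size 2 (the smallest k with rank((A - I)^k) = rank((A - I)^(k+1))).

So m_A(x) = (x - 1)^2.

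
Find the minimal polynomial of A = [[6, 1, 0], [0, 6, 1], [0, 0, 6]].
The characteristic polynomial factors as (x - 6)^3. The minimal polynomial is ∏(x - λ)^{k_λ} where k_λ is the size of the largest Jordan block at λ.

For λ = 6: rank(A - 6I) = 2, and the largest Jordan block has size 3 (the smallest k with rank((A - 6I)^k) = rank((A - 6I)^(k+1))).

So m_A(x) = (x - 6)^3.

m_A(x) = (x - 6)^3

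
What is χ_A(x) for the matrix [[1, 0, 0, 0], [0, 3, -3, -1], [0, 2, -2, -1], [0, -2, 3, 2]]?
xI - A = [[x - 1, 0, 0, 0], [0, x - 3, 3, 1], [0, -2, x + 2, 1], [0, 2, -3, x - 2]].

Expanding det(xI - A) along the first row:
det(xI - A) = + (x - 1)·det([[x - 3, 3, 1], [-2, x + 2, 1], [2, -3, x - 2]]) - (0)·det([[0, 3, 1], [0, x + 2, 1], [0, -3, x - 2]]) + (0)·det([[0, x - 3, 1], [0, -2, 1], [0, 2, x - 2]]) - (0)·det([[0, x - 3, 3], [0, -2, x + 2], [0, 2, -3]]).

Evaluating gives χ_A(x) = x^4 - 4x^3 + 6x^2 - 4x + 1 = (x - 1)^4.

χ_A(x) = (x - 1)^4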